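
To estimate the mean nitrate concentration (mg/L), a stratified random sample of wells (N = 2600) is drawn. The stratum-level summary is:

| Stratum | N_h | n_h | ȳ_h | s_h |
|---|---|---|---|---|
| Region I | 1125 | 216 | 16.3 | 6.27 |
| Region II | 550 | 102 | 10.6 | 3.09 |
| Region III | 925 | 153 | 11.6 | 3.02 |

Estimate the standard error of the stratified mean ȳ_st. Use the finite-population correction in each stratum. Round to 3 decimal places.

SE(ȳ_st) ≈ 0.193

V̂(ȳ_st) = Σ W_h² (1 − n_h/N_h) s_h²/n_h, with W_h = N_h/N and N = 2600:
  stratum Region I: (1125/2600)²·(1 − 216/1125)·6.27²/216 = 0.0275328
  stratum Region II: (550/2600)²·(1 − 102/550)·3.09²/102 = 0.00341201
  stratum Region III: (925/2600)²·(1 − 153/925)·3.02²/153 = 0.00629702
V̂(ȳ_st) = 0.0372419
SE(ȳ_st) = √0.0372419 = 0.192982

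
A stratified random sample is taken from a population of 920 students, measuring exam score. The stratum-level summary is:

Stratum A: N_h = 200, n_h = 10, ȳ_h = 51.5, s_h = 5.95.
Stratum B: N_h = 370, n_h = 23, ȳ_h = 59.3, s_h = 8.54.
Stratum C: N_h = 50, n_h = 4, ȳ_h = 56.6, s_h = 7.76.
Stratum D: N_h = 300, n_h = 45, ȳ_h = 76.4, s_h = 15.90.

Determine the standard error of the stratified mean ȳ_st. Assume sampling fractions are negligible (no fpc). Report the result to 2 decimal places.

SE(ȳ_st) ≈ 1.15

V̂(ȳ_st) = Σ W_h² s_h²/n_h, with W_h = N_h/N and N = 920:
  stratum A: (200/920)²·5.95²/10 = 0.167309
  stratum B: (370/920)²·8.54²/23 = 0.51288
  stratum C: (50/920)²·7.76²/4 = 0.044466
  stratum D: (300/920)²·15.90²/45 = 0.597377
V̂(ȳ_st) = 1.32203
SE(ȳ_st) = √1.32203 = 1.1498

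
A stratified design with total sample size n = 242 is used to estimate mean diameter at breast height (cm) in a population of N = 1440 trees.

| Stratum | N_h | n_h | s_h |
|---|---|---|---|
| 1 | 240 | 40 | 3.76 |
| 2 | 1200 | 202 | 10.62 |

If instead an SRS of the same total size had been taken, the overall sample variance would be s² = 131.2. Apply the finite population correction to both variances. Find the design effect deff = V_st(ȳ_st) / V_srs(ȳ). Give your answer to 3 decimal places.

V̂(ȳ_st) = Σ W_h² (1 − n_h/N_h) s_h²/n_h, with W_h = N_h/N and N = 1440:
  stratum 1: (240/1440)²·(1 − 40/240)·3.76²/40 = 0.00818148
  stratum 2: (1200/1440)²·(1 − 202/1200)·10.62²/202 = 0.322466
V_st = 0.330648
V_srs = (1 − 242/1440)·131.2/242 = 0.451038
deff = V_st / V_srs = 0.330648/0.451038 = 0.7331

deff ≈ 0.733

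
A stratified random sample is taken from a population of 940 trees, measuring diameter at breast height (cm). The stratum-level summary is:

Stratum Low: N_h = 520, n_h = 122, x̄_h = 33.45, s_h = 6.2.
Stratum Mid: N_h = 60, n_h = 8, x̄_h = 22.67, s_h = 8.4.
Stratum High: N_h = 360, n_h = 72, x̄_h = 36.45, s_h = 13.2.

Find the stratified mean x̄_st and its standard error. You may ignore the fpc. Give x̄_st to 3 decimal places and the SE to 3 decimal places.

x̄_st = Σ W_h x̄_h = (520·33.45 + 60·22.67 + 360·36.45)/940 = 33.91085
V̂(x̄_st) = Σ W_h² s_h²/n_h, with W_h = N_h/N and N = 940:
  stratum Low: (520/940)²·6.2²/122 = 0.0964216
  stratum Mid: (60/940)²·8.4²/8 = 0.0359348
  stratum High: (360/940)²·13.2²/72 = 0.354948
V̂(x̄_st) = 0.487304
SE(x̄_st) = √0.487304 = 0.698072

x̄_st ≈ 33.911, SE ≈ 0.698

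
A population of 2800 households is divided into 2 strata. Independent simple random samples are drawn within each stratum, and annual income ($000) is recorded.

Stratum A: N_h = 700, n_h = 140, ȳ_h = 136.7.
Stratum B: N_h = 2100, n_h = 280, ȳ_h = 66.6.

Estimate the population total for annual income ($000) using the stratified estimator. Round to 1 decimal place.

τ̂_st = Σ N_h ȳ_h = 700·136.7 + 2100·66.6 = 235550.0

τ̂_st ≈ 235550.0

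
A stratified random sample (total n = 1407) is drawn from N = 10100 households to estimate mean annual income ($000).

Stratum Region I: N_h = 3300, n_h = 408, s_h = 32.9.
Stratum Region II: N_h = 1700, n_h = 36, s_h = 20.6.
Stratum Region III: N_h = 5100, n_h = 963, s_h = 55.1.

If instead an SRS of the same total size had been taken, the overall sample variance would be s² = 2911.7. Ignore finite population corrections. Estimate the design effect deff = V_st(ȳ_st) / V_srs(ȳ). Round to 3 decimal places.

V̂(ȳ_st) = Σ W_h² s_h²/n_h, with W_h = N_h/N and N = 10100:
  stratum Region I: (3300/10100)²·32.9²/408 = 0.283215
  stratum Region II: (1700/10100)²·20.6²/36 = 0.333954
  stratum Region III: (5100/10100)²·55.1²/963 = 0.803849
V_st = 1.42102
V_srs = s²/n = 2911.7/1407 = 2.06944
deff = V_st / V_srs = 1.42102/2.06944 = 0.6867

deff ≈ 0.687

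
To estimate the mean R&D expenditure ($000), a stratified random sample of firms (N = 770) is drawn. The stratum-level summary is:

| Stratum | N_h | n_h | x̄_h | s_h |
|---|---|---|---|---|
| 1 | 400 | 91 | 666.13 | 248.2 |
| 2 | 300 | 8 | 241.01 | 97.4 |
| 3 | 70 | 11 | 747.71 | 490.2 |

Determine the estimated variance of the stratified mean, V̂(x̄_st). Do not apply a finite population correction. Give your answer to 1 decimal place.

V̂(x̄_st) = Σ W_h² s_h²/n_h, with W_h = N_h/N and N = 770:
  stratum 1: (400/770)²·248.2²/91 = 182.684
  stratum 2: (300/770)²·97.4²/8 = 180.007
  stratum 3: (70/770)²·490.2²/11 = 180.538
V̂(x̄_st) = 543.229

V̂(x̄_st) ≈ 543.2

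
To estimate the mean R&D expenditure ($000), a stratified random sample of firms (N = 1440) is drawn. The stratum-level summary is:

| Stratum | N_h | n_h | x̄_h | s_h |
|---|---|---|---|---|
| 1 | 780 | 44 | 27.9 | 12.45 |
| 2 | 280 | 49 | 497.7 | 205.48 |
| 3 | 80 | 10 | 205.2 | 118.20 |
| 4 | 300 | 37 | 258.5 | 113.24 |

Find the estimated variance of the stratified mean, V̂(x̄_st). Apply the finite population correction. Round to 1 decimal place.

V̂(x̄_st) ≈ 44.8

V̂(x̄_st) = Σ W_h² (1 − n_h/N_h) s_h²/n_h, with W_h = N_h/N and N = 1440:
  stratum 1: (780/1440)²·(1 − 44/780)·12.45²/44 = 0.975289
  stratum 2: (280/1440)²·(1 − 49/280)·205.48²/49 = 26.8774
  stratum 3: (80/1440)²·(1 − 10/80)·118.20²/10 = 3.7731
  stratum 4: (300/1440)²·(1 − 37/300)·113.24²/37 = 13.1871
V̂(x̄_st) = 44.813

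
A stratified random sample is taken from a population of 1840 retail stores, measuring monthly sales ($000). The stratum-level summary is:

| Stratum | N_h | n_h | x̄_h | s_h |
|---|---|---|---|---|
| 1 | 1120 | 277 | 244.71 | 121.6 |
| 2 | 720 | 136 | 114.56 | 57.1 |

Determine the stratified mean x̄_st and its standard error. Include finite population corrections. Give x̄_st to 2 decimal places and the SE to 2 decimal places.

x̄_st ≈ 193.78, SE ≈ 4.23

x̄_st = Σ W_h x̄_h = (1120·244.71 + 720·114.56)/1840 = 193.78174
V̂(x̄_st) = Σ W_h² (1 − n_h/N_h) s_h²/n_h, with W_h = N_h/N and N = 1840:
  stratum 1: (1120/1840)²·(1 − 277/1120)·121.6²/277 = 14.8867
  stratum 2: (720/1840)²·(1 − 136/720)·57.1²/136 = 2.97744
V̂(x̄_st) = 17.8641
SE(x̄_st) = √17.8641 = 4.22659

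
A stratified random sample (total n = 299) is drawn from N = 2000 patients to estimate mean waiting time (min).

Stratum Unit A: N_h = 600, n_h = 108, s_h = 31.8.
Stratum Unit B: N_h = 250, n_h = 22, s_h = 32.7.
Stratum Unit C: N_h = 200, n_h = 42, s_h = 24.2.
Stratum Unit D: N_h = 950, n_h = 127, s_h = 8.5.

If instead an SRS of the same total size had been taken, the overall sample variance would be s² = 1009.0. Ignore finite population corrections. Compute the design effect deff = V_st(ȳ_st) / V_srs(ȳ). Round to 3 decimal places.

V̂(ȳ_st) = Σ W_h² s_h²/n_h, with W_h = N_h/N and N = 2000:
  stratum Unit A: (600/2000)²·31.8²/108 = 0.8427
  stratum Unit B: (250/2000)²·32.7²/22 = 0.759439
  stratum Unit C: (200/2000)²·24.2²/42 = 0.139438
  stratum Unit D: (950/2000)²·8.5²/127 = 0.128358
V_st = 1.86993
V_srs = s²/n = 1009.0/299 = 3.37458
deff = V_st / V_srs = 1.86993/3.37458 = 0.5541

deff ≈ 0.554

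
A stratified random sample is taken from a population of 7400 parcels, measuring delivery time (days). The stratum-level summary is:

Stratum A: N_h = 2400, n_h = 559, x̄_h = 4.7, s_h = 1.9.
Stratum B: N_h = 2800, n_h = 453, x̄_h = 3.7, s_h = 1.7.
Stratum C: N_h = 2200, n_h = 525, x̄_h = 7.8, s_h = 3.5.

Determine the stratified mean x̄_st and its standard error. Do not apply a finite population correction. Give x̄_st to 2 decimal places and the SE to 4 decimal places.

x̄_st ≈ 5.24, SE ≈ 0.0605

x̄_st = Σ W_h x̄_h = (2400·4.7 + 2800·3.7 + 2200·7.8)/7400 = 5.24324
V̂(x̄_st) = Σ W_h² s_h²/n_h, with W_h = N_h/N and N = 7400:
  stratum A: (2400/7400)²·1.9²/559 = 0.000679289
  stratum B: (2800/7400)²·1.7²/453 = 0.000913382
  stratum C: (2200/7400)²·3.5²/525 = 0.00206233
V̂(x̄_st) = 0.003655
SE(x̄_st) = √0.003655 = 0.0604566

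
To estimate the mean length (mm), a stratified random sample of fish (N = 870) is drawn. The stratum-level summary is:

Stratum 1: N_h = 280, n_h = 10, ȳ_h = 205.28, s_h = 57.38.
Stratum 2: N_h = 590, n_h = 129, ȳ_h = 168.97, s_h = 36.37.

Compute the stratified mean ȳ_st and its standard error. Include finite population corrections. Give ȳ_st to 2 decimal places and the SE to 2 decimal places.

ȳ_st = Σ W_h ȳ_h = (280·205.28 + 590·168.97)/870 = 180.65598
V̂(ȳ_st) = Σ W_h² (1 − n_h/N_h) s_h²/n_h, with W_h = N_h/N and N = 870:
  stratum 1: (280/870)²·(1 − 10/280)·57.38²/10 = 32.8855
  stratum 2: (590/870)²·(1 − 129/590)·36.37²/129 = 3.68478
V̂(ȳ_st) = 36.5703
SE(ȳ_st) = √36.5703 = 6.04734

ȳ_st ≈ 180.66, SE ≈ 6.05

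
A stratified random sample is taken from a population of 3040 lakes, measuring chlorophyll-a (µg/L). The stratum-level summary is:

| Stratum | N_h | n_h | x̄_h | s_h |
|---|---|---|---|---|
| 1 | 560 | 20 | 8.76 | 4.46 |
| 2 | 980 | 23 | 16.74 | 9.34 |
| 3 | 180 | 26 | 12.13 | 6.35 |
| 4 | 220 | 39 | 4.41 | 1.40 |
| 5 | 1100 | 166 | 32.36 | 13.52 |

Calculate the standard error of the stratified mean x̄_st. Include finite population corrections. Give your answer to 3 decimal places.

V̂(x̄_st) = Σ W_h² (1 − n_h/N_h) s_h²/n_h, with W_h = N_h/N and N = 3040:
  stratum 1: (560/3040)²·(1 − 20/560)·4.46²/20 = 0.0325443
  stratum 2: (980/3040)²·(1 − 23/980)·9.34²/23 = 0.384908
  stratum 3: (180/3040)²·(1 − 26/180)·6.35²/26 = 0.00465179
  stratum 4: (220/3040)²·(1 − 39/220)·1.40²/39 = 0.000216544
  stratum 5: (1100/3040)²·(1 − 166/1100)·13.52²/166 = 0.122416
V̂(x̄_st) = 0.544736
SE(x̄_st) = √0.544736 = 0.738063

SE(x̄_st) ≈ 0.738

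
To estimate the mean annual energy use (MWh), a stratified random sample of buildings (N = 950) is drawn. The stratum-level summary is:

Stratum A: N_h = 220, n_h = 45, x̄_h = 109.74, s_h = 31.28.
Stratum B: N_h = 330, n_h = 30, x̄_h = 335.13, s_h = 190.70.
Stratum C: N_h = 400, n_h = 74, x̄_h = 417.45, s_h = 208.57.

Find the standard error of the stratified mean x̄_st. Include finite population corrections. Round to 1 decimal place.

SE(x̄_st) ≈ 14.8

V̂(x̄_st) = Σ W_h² (1 − n_h/N_h) s_h²/n_h, with W_h = N_h/N and N = 950:
  stratum A: (220/950)²·(1 − 45/220)·31.28²/45 = 0.927544
  stratum B: (330/950)²·(1 − 30/330)·190.70²/30 = 132.974
  stratum C: (400/950)²·(1 − 74/400)·208.57²/74 = 84.9381
V̂(x̄_st) = 218.84
SE(x̄_st) = √218.84 = 14.7932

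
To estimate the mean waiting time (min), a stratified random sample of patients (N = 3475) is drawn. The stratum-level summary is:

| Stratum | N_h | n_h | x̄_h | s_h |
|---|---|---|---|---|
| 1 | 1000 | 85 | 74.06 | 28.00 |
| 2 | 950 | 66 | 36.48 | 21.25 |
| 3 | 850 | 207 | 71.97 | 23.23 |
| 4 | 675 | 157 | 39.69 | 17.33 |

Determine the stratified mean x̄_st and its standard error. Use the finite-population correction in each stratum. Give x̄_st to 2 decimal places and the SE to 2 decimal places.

x̄_st ≈ 56.60, SE ≈ 1.16

x̄_st = Σ W_h x̄_h = (1000·74.06 + 950·36.48 + 850·71.97 + 675·39.69)/3475 = 56.59892
V̂(x̄_st) = Σ W_h² (1 − n_h/N_h) s_h²/n_h, with W_h = N_h/N and N = 3475:
  stratum 1: (1000/3475)²·(1 − 85/1000)·28.00²/85 = 0.69889
  stratum 2: (950/3475)²·(1 − 66/950)·21.25²/66 = 0.475817
  stratum 3: (850/3475)²·(1 − 207/850)·23.23²/207 = 0.117991
  stratum 4: (675/3475)²·(1 − 157/675)·17.33²/157 = 0.0553887
V̂(x̄_st) = 1.34809
SE(x̄_st) = √1.34809 = 1.16107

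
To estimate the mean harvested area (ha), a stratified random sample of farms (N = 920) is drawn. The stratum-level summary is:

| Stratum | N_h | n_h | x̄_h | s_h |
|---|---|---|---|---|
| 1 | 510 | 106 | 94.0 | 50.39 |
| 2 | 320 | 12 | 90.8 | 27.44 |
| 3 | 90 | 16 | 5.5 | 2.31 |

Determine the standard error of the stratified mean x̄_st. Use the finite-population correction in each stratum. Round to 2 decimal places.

SE(x̄_st) ≈ 3.62

V̂(x̄_st) = Σ W_h² (1 − n_h/N_h) s_h²/n_h, with W_h = N_h/N and N = 920:
  stratum 1: (510/920)²·(1 − 106/510)·50.39²/106 = 5.83121
  stratum 2: (320/920)²·(1 − 12/320)·27.44²/12 = 7.30654
  stratum 3: (90/920)²·(1 − 16/90)·2.31²/16 = 0.00262423
V̂(x̄_st) = 13.1404
SE(x̄_st) = √13.1404 = 3.62497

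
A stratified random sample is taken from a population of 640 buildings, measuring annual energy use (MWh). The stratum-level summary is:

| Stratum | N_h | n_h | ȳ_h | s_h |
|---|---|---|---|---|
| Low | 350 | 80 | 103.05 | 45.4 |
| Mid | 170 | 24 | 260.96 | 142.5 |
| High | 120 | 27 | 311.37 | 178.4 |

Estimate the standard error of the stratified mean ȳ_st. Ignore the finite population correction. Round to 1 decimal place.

SE(ȳ_st) ≈ 10.4

V̂(ȳ_st) = Σ W_h² s_h²/n_h, with W_h = N_h/N and N = 640:
  stratum Low: (350/640)²·45.4²/80 = 7.70545
  stratum Mid: (170/640)²·142.5²/24 = 59.6975
  stratum High: (120/640)²·178.4²/27 = 41.4408
V̂(ȳ_st) = 108.844
SE(ȳ_st) = √108.844 = 10.4328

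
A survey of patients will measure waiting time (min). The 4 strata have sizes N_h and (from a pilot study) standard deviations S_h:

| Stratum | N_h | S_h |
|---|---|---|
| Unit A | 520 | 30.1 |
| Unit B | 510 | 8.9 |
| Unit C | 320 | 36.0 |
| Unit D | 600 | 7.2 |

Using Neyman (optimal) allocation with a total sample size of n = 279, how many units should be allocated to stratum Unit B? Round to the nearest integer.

35

Neyman allocation: n_h = n · N_h S_h / Σ N_i S_i, with n = 279.
  stratum Unit A: N_h·S_h = 520·30.1 = 15652.00
  stratum Unit B: N_h·S_h = 510·8.9 = 4539.00
  stratum Unit C: N_h·S_h = 320·36.0 = 11520.00
  stratum Unit D: N_h·S_h = 600·7.2 = 4320.00
Σ N_h S_h = 36031.00
n for stratum Unit B = 279·4539.00/36031.00 = 35.147 → 35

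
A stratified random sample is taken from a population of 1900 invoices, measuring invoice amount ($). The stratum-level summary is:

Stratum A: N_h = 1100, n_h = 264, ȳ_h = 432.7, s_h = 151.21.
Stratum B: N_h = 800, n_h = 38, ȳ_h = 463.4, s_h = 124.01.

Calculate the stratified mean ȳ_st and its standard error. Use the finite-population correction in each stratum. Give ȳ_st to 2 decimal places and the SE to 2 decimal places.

ȳ_st ≈ 445.63, SE ≈ 9.51

ȳ_st = Σ W_h ȳ_h = (1100·432.7 + 800·463.4)/1900 = 445.62632
V̂(ȳ_st) = Σ W_h² (1 − n_h/N_h) s_h²/n_h, with W_h = N_h/N and N = 1900:
  stratum A: (1100/1900)²·(1 − 264/1100)·151.21²/264 = 22.0622
  stratum B: (800/1900)²·(1 − 38/800)·124.01²/38 = 68.3388
V̂(ȳ_st) = 90.401
SE(ȳ_st) = √90.401 = 9.50795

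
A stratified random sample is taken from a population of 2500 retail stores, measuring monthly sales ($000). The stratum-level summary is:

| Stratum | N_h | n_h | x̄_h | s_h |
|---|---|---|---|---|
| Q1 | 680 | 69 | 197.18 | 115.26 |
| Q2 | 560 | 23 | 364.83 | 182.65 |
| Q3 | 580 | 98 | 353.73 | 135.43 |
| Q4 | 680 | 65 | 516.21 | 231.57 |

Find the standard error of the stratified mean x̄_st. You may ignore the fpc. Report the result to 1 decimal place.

SE(x̄_st) ≈ 12.6

V̂(x̄_st) = Σ W_h² s_h²/n_h, with W_h = N_h/N and N = 2500:
  stratum Q1: (680/2500)²·115.26²/69 = 14.2445
  stratum Q2: (560/2500)²·182.65²/23 = 72.7792
  stratum Q3: (580/2500)²·135.43²/98 = 10.0735
  stratum Q4: (680/2500)²·231.57²/65 = 61.0364
V̂(x̄_st) = 158.134
SE(x̄_st) = √158.134 = 12.5751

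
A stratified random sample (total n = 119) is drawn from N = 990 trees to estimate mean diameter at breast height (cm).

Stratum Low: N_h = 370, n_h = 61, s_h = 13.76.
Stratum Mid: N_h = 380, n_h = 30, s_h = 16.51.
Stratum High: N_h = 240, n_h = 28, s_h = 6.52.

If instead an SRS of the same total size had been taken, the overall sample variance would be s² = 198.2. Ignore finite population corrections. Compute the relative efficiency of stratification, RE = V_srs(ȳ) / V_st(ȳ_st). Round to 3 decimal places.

V̂(ȳ_st) = Σ W_h² s_h²/n_h, with W_h = N_h/N and N = 990:
  stratum Low: (370/990)²·13.76²/61 = 0.433551
  stratum Mid: (380/990)²·16.51²/30 = 1.33866
  stratum High: (240/990)²·6.52²/28 = 0.0892256
V_st = 1.86143
V_srs = s²/n = 198.2/119 = 1.66555
Relative efficiency = V_srs / V_st = 1.66555/1.86143 = 0.8948

RE ≈ 0.895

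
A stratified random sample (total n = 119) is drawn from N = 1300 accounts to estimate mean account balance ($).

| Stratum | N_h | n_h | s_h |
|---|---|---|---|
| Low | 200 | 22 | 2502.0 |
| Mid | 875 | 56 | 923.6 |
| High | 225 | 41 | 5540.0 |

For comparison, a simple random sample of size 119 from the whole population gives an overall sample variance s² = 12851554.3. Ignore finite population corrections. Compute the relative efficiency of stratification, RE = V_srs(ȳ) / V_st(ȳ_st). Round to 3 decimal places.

RE ≈ 2.995

V̂(ȳ_st) = Σ W_h² s_h²/n_h, with W_h = N_h/N and N = 1300:
  stratum Low: (200/1300)²·2502.0²/22 = 6734.81
  stratum Mid: (875/1300)²·923.6²/56 = 6900.96
  stratum High: (225/1300)²·5540.0²/41 = 22424
V_st = 36059.8
V_srs = s²/n = 12851554.3/119 = 107996
Relative efficiency = V_srs / V_st = 107996/36059.8 = 2.9949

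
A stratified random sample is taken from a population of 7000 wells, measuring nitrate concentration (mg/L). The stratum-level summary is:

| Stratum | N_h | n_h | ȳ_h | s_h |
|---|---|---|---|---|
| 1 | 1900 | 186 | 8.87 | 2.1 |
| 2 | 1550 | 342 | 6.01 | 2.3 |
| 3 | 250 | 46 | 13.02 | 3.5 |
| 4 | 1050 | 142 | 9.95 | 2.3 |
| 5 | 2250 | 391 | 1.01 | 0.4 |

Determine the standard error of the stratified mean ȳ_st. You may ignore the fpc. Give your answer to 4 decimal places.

SE(ȳ_st) ≈ 0.0610

V̂(ȳ_st) = Σ W_h² s_h²/n_h, with W_h = N_h/N and N = 7000:
  stratum 1: (1900/7000)²·2.1²/186 = 0.00174677
  stratum 2: (1550/7000)²·2.3²/342 = 0.000758397
  stratum 3: (250/7000)²·3.5²/46 = 0.000339674
  stratum 4: (1050/7000)²·2.3²/142 = 0.000838204
  stratum 5: (2250/7000)²·0.4²/391 = 4.22778e-05
V̂(ȳ_st) = 0.00372533
SE(ȳ_st) = √0.00372533 = 0.0610355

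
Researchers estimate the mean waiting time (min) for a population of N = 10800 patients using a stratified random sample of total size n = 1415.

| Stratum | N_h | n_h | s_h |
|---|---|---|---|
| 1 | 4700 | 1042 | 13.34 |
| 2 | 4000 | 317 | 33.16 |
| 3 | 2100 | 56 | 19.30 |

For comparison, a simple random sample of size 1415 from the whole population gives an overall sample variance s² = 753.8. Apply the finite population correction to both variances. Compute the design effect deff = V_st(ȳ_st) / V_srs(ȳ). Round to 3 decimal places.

V̂(ȳ_st) = Σ W_h² (1 − n_h/N_h) s_h²/n_h, with W_h = N_h/N and N = 10800:
  stratum 1: (4700/10800)²·(1 − 1042/4700)·13.34²/1042 = 0.0251732
  stratum 2: (4000/10800)²·(1 − 317/4000)·33.16²/317 = 0.438111
  stratum 3: (2100/10800)²·(1 − 56/2100)·19.30²/56 = 0.244782
V_st = 0.708066
V_srs = (1 − 1415/10800)·753.8/1415 = 0.462925
deff = V_st / V_srs = 0.708066/0.462925 = 1.5295

deff ≈ 1.530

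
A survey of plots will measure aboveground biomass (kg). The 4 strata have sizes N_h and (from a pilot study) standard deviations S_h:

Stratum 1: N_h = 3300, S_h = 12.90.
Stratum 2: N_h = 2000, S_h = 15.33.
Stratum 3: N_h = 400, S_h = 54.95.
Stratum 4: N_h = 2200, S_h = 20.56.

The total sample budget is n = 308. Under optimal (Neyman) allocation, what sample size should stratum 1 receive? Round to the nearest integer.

Neyman allocation: n_h = n · N_h S_h / Σ N_i S_i, with n = 308.
  stratum 1: N_h·S_h = 3300·12.90 = 42570.00
  stratum 2: N_h·S_h = 2000·15.33 = 30660.00
  stratum 3: N_h·S_h = 400·54.95 = 21980.00
  stratum 4: N_h·S_h = 2200·20.56 = 45232.00
Σ N_h S_h = 140442.00
n for stratum 1 = 308·42570.00/140442.00 = 93.359 → 93

93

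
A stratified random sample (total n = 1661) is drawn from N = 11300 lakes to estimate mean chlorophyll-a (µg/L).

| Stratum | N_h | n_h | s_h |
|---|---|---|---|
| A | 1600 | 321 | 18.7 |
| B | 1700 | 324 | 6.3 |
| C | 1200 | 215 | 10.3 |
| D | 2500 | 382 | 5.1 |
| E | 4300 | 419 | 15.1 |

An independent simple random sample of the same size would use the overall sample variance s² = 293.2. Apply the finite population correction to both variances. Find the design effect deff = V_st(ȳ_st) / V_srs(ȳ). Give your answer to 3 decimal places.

V̂(ȳ_st) = Σ W_h² (1 − n_h/N_h) s_h²/n_h, with W_h = N_h/N and N = 11300:
  stratum A: (1600/11300)²·(1 − 321/1600)·18.7²/321 = 0.0174587
  stratum B: (1700/11300)²·(1 − 324/1700)·6.3²/324 = 0.00224412
  stratum C: (1200/11300)²·(1 − 215/1200)·10.3²/215 = 0.00456769
  stratum D: (2500/11300)²·(1 − 382/2500)·5.1²/382 = 0.00282349
  stratum E: (4300/11300)²·(1 − 419/4300)·15.1²/419 = 0.0711205
V_st = 0.0982145
V_srs = (1 − 1661/11300)·293.2/1661 = 0.150573
deff = V_st / V_srs = 0.0982145/0.150573 = 0.6523

deff ≈ 0.652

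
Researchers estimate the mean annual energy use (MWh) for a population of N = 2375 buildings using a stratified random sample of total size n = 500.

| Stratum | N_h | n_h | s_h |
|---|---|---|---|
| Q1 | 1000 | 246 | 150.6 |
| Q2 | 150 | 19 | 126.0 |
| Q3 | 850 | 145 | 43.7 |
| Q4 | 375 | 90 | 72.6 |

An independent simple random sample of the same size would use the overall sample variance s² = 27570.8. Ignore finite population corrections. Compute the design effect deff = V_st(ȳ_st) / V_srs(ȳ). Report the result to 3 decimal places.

V̂(ȳ_st) = Σ W_h² s_h²/n_h, with W_h = N_h/N and N = 2375:
  stratum Q1: (1000/2375)²·150.6²/246 = 16.3451
  stratum Q2: (150/2375)²·126.0²/19 = 3.33306
  stratum Q3: (850/2375)²·43.7²/145 = 1.68696
  stratum Q4: (375/2375)²·72.6²/90 = 1.46004
V_st = 22.8252
V_srs = s²/n = 27570.8/500 = 55.1416
deff = V_st / V_srs = 22.8252/55.1416 = 0.4139

deff ≈ 0.414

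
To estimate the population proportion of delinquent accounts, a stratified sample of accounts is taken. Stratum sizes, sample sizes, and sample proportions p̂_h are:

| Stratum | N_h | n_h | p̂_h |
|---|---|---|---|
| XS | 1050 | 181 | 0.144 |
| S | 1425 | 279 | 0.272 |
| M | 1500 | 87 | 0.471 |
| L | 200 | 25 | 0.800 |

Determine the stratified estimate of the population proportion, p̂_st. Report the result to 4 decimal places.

N = 4175; stratum weights W_h = N_h/N.
p̂_st = Σ W_h p̂_h = (1050·0.144 + 1425·0.272 + 1500·0.471 + 200·0.800)/4175 = 0.33660

p̂_st ≈ 0.3366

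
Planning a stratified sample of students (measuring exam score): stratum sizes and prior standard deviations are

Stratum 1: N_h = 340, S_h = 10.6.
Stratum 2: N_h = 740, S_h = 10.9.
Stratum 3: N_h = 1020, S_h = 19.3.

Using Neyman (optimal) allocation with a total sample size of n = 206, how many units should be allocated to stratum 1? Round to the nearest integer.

Neyman allocation: n_h = n · N_h S_h / Σ N_i S_i, with n = 206.
  stratum 1: N_h·S_h = 340·10.6 = 3604.00
  stratum 2: N_h·S_h = 740·10.9 = 8066.00
  stratum 3: N_h·S_h = 1020·19.3 = 19686.00
Σ N_h S_h = 31356.00
n for stratum 1 = 206·3604.00/31356.00 = 23.677 → 24

24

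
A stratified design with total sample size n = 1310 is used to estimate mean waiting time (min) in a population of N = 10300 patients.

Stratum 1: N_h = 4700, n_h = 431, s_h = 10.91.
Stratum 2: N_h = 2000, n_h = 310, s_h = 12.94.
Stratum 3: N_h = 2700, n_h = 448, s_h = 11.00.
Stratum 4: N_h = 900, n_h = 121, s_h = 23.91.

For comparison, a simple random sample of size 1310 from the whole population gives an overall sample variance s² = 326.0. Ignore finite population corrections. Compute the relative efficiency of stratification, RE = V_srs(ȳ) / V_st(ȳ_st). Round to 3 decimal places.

V̂(ȳ_st) = Σ W_h² s_h²/n_h, with W_h = N_h/N and N = 10300:
  stratum 1: (4700/10300)²·10.91²/431 = 0.0575034
  stratum 2: (2000/10300)²·12.94²/310 = 0.0203654
  stratum 3: (2700/10300)²·11.00²/448 = 0.0185593
  stratum 4: (900/10300)²·23.91²/121 = 0.0360732
V_st = 0.132501
V_srs = s²/n = 326.0/1310 = 0.248855
Relative efficiency = V_srs / V_st = 0.248855/0.132501 = 1.8781

RE ≈ 1.878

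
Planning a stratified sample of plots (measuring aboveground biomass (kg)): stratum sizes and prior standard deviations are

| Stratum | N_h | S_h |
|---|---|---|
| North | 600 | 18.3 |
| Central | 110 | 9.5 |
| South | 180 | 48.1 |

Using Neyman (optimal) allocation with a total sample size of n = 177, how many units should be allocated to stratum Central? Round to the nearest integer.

9

Neyman allocation: n_h = n · N_h S_h / Σ N_i S_i, with n = 177.
  stratum North: N_h·S_h = 600·18.3 = 10980.00
  stratum Central: N_h·S_h = 110·9.5 = 1045.00
  stratum South: N_h·S_h = 180·48.1 = 8658.00
Σ N_h S_h = 20683.00
n for stratum Central = 177·1045.00/20683.00 = 8.943 → 9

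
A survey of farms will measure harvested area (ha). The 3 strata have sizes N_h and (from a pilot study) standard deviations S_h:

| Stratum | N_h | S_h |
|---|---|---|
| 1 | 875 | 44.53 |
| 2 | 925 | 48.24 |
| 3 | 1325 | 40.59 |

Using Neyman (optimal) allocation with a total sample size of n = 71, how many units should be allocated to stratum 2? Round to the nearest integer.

23

Neyman allocation: n_h = n · N_h S_h / Σ N_i S_i, with n = 71.
  stratum 1: N_h·S_h = 875·44.53 = 38963.75
  stratum 2: N_h·S_h = 925·48.24 = 44622.00
  stratum 3: N_h·S_h = 1325·40.59 = 53781.75
Σ N_h S_h = 137367.50
n for stratum 2 = 71·44622.00/137367.50 = 23.063 → 23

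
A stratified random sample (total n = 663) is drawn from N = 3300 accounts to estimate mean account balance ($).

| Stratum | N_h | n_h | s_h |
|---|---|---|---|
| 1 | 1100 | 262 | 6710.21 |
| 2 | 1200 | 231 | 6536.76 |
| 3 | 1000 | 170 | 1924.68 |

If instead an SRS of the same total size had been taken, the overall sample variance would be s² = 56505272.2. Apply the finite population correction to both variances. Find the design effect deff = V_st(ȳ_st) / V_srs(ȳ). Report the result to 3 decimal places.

V̂(ȳ_st) = Σ W_h² (1 − n_h/N_h) s_h²/n_h, with W_h = N_h/N and N = 3300:
  stratum 1: (1100/3300)²·(1 − 262/1100)·6710.21²/262 = 14547.2
  stratum 2: (1200/3300)²·(1 − 231/1200)·6536.76²/231 = 19751.1
  stratum 3: (1000/3300)²·(1 − 170/1000)·1924.68²/170 = 1660.8
V_st = 35959.1
V_srs = (1 − 663/3300)·56505272.2/663 = 68103.8
deff = V_st / V_srs = 35959.1/68103.8 = 0.5280

deff ≈ 0.528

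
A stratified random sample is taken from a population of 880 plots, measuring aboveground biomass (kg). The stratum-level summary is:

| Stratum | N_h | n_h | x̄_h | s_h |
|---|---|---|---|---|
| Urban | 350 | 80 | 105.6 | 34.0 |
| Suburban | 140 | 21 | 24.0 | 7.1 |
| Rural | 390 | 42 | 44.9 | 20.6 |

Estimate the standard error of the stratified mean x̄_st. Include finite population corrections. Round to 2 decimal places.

SE(x̄_st) ≈ 1.89

V̂(x̄_st) = Σ W_h² (1 − n_h/N_h) s_h²/n_h, with W_h = N_h/N and N = 880:
  stratum Urban: (350/880)²·(1 − 80/350)·34.0²/80 = 1.76333
  stratum Suburban: (140/880)²·(1 − 21/140)·7.1²/21 = 0.0516425
  stratum Rural: (390/880)²·(1 − 42/390)·20.6²/42 = 1.77078
V̂(x̄_st) = 3.58575
SE(x̄_st) = √3.58575 = 1.89361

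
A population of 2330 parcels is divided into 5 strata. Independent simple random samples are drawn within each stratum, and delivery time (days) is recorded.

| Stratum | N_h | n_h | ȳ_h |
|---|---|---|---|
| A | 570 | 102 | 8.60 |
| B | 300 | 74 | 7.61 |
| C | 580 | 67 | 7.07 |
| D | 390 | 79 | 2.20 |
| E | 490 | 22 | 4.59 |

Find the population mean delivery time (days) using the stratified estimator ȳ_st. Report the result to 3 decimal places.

ȳ_st ≈ 6.177

N = Σ N_h = 2330. Stratum weights W_h = N_h/N.
ȳ_st = (570·8.60 + 300·7.61 + 580·7.07 + 390·2.20 + 490·4.59) / 2330 = 6.17712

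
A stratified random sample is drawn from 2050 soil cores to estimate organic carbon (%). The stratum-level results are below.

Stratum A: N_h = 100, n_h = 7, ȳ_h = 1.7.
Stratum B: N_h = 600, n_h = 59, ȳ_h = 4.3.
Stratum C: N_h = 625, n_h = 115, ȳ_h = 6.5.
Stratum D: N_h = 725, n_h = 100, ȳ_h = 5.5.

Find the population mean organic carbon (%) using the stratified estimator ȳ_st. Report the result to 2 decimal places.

N = Σ N_h = 2050. Stratum weights W_h = N_h/N.
ȳ_st = (100·1.7 + 600·4.3 + 625·6.5 + 725·5.5) / 2050 = 5.2683

ȳ_st ≈ 5.27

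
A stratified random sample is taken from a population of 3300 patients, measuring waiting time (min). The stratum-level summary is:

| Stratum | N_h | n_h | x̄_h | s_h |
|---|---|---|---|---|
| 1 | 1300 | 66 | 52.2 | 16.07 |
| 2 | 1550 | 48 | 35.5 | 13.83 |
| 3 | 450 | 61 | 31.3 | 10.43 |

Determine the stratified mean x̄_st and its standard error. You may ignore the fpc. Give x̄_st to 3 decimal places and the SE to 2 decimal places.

x̄_st = Σ W_h x̄_h = (1300·52.2 + 1550·35.5 + 450·31.3)/3300 = 41.50606
V̂(x̄_st) = Σ W_h² s_h²/n_h, with W_h = N_h/N and N = 3300:
  stratum 1: (1300/3300)²·16.07²/66 = 0.607221
  stratum 2: (1550/3300)²·13.83²/48 = 0.879101
  stratum 3: (450/3300)²·10.43²/61 = 0.0331616
V̂(x̄_st) = 1.51948
SE(x̄_st) = √1.51948 = 1.23267

x̄_st ≈ 41.506, SE ≈ 1.23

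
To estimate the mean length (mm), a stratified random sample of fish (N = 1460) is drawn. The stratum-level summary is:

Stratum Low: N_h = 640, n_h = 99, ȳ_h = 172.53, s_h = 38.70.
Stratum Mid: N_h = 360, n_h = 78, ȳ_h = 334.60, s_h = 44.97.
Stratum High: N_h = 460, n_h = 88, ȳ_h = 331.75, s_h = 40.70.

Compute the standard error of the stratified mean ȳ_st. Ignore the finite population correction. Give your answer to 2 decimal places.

V̂(ȳ_st) = Σ W_h² s_h²/n_h, with W_h = N_h/N and N = 1460:
  stratum Low: (640/1460)²·38.70²/99 = 2.90697
  stratum Mid: (360/1460)²·44.97²/78 = 1.57634
  stratum High: (460/1460)²·40.70²/88 = 1.8686
V̂(ȳ_st) = 6.35191
SE(ȳ_st) = √6.35191 = 2.5203

SE(ȳ_st) ≈ 2.52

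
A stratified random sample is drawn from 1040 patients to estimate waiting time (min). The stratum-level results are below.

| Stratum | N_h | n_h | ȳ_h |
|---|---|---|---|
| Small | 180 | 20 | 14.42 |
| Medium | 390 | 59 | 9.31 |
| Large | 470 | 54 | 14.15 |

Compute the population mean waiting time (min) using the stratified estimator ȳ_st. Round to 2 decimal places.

N = Σ N_h = 1040. Stratum weights W_h = N_h/N.
ȳ_st = (180·14.42 + 390·9.31 + 470·14.15) / 1040 = 12.3817

ȳ_st ≈ 12.38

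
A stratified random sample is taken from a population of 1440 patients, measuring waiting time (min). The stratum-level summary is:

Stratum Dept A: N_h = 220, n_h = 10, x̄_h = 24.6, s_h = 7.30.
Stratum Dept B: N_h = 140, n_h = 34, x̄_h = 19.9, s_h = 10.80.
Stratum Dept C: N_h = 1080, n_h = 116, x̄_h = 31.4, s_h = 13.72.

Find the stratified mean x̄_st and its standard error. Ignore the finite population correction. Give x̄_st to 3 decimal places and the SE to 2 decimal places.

x̄_st ≈ 29.243, SE ≈ 1.03

x̄_st = Σ W_h x̄_h = (220·24.6 + 140·19.9 + 1080·31.4)/1440 = 29.24306
V̂(x̄_st) = Σ W_h² s_h²/n_h, with W_h = N_h/N and N = 1440:
  stratum Dept A: (220/1440)²·7.30²/10 = 0.124384
  stratum Dept B: (140/1440)²·10.80²/34 = 0.0324265
  stratum Dept C: (1080/1440)²·13.72²/116 = 0.912794
V̂(x̄_st) = 1.0696
SE(x̄_st) = √1.0696 = 1.03422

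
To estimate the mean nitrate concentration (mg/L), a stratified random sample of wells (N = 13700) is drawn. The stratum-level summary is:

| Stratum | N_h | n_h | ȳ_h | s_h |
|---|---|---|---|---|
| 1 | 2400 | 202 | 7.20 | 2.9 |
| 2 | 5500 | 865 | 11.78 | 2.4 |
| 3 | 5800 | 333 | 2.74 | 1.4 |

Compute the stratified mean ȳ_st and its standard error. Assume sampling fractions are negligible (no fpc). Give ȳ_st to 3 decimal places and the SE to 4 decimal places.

ȳ_st ≈ 7.151, SE ≈ 0.0584

ȳ_st = Σ W_h ȳ_h = (2400·7.20 + 5500·11.78 + 5800·2.74)/13700 = 7.15051
V̂(ȳ_st) = Σ W_h² s_h²/n_h, with W_h = N_h/N and N = 13700:
  stratum 1: (2400/13700)²·2.9²/202 = 0.00127769
  stratum 2: (5500/13700)²·2.4²/865 = 0.00107322
  stratum 3: (5800/13700)²·1.4²/333 = 0.00105494
V̂(ȳ_st) = 0.00340585
SE(ȳ_st) = √0.00340585 = 0.0583597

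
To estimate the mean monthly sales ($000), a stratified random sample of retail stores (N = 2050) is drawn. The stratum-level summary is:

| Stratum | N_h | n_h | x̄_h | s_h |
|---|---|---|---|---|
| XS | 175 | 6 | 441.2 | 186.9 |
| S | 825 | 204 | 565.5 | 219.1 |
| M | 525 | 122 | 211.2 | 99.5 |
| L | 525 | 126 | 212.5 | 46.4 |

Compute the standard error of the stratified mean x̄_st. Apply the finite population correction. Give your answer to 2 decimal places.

V̂(x̄_st) = Σ W_h² (1 − n_h/N_h) s_h²/n_h, with W_h = N_h/N and N = 2050:
  stratum XS: (175/2050)²·(1 − 6/175)·186.9²/6 = 40.9717
  stratum S: (825/2050)²·(1 − 204/825)·219.1²/204 = 28.6875
  stratum M: (525/2050)²·(1 − 122/525)·99.5²/122 = 4.08548
  stratum L: (525/2050)²·(1 − 126/525)·46.4²/126 = 0.851706
V̂(x̄_st) = 74.5964
SE(x̄_st) = √74.5964 = 8.63692

SE(x̄_st) ≈ 8.64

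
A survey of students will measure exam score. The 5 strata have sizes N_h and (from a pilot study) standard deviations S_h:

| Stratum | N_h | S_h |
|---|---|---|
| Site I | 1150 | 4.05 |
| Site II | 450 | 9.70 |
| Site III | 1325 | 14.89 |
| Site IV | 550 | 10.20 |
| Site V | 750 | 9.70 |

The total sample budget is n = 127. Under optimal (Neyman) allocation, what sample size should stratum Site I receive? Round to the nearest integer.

Neyman allocation: n_h = n · N_h S_h / Σ N_i S_i, with n = 127.
  stratum Site I: N_h·S_h = 1150·4.05 = 4657.50
  stratum Site II: N_h·S_h = 450·9.70 = 4365.00
  stratum Site III: N_h·S_h = 1325·14.89 = 19729.25
  stratum Site IV: N_h·S_h = 550·10.20 = 5610.00
  stratum Site V: N_h·S_h = 750·9.70 = 7275.00
Σ N_h S_h = 41636.75
n for stratum Site I = 127·4657.50/41636.75 = 14.206 → 14

14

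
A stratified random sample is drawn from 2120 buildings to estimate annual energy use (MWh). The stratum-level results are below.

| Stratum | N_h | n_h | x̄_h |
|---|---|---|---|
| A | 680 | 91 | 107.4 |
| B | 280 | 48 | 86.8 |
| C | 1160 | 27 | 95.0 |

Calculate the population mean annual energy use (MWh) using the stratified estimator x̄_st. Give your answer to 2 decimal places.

N = Σ N_h = 2120. Stratum weights W_h = N_h/N.
x̄_st = (680·107.4 + 280·86.8 + 1160·95.0) / 2120 = 97.8943

x̄_st ≈ 97.89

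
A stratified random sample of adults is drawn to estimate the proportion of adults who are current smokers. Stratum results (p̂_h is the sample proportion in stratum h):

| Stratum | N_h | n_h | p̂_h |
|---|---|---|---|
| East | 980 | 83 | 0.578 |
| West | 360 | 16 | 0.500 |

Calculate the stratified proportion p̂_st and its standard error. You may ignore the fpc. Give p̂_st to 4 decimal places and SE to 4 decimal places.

p̂_st ≈ 0.5570, SE ≈ 0.0529

N = 1340; stratum weights W_h = N_h/N.
p̂_st = Σ W_h p̂_h = (980·0.578 + 360·0.500)/1340 = 0.55704
V̂(p̂_st) = Σ W_h² p̂_h(1−p̂_h)/(n_h−1):
  stratum East: (980/1340)²·0.578·0.422/82 = 0.001591
  stratum West: (360/1340)²·0.500·0.500/15 = 0.00120294
V̂(p̂_st) = 0.00279394; SE = √V̂ = 0.0528577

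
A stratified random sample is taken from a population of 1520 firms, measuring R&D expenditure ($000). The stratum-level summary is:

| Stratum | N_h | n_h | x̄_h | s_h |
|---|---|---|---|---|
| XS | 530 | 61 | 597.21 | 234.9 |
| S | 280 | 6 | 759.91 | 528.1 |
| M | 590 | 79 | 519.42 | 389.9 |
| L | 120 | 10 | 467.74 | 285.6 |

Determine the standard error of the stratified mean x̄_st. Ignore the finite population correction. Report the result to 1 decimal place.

V̂(x̄_st) = Σ W_h² s_h²/n_h, with W_h = N_h/N and N = 1520:
  stratum XS: (530/1520)²·234.9²/61 = 109.977
  stratum S: (280/1520)²·528.1²/6 = 1577.28
  stratum M: (590/1520)²·389.9²/79 = 289.932
  stratum L: (120/1520)²·285.6²/10 = 50.8384
V̂(x̄_st) = 2028.03
SE(x̄_st) = √2028.03 = 45.0337

SE(x̄_st) ≈ 45.0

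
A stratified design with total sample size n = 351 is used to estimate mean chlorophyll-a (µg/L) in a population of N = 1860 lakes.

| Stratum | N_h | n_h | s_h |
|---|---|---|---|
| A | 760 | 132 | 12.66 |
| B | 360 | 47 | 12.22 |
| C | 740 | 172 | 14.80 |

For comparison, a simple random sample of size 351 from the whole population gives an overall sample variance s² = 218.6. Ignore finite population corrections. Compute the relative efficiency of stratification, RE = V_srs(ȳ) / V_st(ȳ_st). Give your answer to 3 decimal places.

V̂(ȳ_st) = Σ W_h² s_h²/n_h, with W_h = N_h/N and N = 1860:
  stratum A: (760/1860)²·12.66²/132 = 0.202719
  stratum B: (360/1860)²·12.22²/47 = 0.119021
  stratum C: (740/1860)²·14.80²/172 = 0.201573
V_st = 0.523313
V_srs = s²/n = 218.6/351 = 0.622792
Relative efficiency = V_srs / V_st = 0.622792/0.523313 = 1.1901

RE ≈ 1.190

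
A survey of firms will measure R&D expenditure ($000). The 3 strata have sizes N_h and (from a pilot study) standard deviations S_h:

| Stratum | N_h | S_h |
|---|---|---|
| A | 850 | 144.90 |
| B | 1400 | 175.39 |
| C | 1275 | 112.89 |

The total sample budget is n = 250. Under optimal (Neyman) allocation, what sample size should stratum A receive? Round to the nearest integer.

60

Neyman allocation: n_h = n · N_h S_h / Σ N_i S_i, with n = 250.
  stratum A: N_h·S_h = 850·144.90 = 123165.00
  stratum B: N_h·S_h = 1400·175.39 = 245546.00
  stratum C: N_h·S_h = 1275·112.89 = 143934.75
Σ N_h S_h = 512645.75
n for stratum A = 250·123165.00/512645.75 = 60.063 → 60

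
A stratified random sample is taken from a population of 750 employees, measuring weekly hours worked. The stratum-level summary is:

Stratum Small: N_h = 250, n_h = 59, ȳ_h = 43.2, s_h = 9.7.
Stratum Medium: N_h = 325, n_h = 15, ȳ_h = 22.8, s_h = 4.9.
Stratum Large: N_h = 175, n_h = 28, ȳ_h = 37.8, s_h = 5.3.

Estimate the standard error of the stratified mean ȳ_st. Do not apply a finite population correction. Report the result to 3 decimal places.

V̂(ȳ_st) = Σ W_h² s_h²/n_h, with W_h = N_h/N and N = 750:
  stratum Small: (250/750)²·9.7²/59 = 0.177194
  stratum Medium: (325/750)²·4.9²/15 = 0.30057
  stratum Large: (175/750)²·5.3²/28 = 0.0546194
V̂(ȳ_st) = 0.532383
SE(ȳ_st) = √0.532383 = 0.729646

SE(ȳ_st) ≈ 0.730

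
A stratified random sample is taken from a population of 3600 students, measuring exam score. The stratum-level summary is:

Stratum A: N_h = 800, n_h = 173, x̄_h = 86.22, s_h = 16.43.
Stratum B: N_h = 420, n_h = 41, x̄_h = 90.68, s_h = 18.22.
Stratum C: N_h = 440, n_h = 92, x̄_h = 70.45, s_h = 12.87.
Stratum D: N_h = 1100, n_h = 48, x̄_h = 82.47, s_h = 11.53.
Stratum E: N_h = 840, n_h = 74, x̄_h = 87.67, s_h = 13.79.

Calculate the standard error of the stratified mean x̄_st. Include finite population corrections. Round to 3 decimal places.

V̂(x̄_st) = Σ W_h² (1 − n_h/N_h) s_h²/n_h, with W_h = N_h/N and N = 3600:
  stratum A: (800/3600)²·(1 − 173/800)·16.43²/173 = 0.0603923
  stratum B: (420/3600)²·(1 − 41/420)·18.22²/41 = 0.0994481
  stratum C: (440/3600)²·(1 − 92/440)·12.87²/92 = 0.0212714
  stratum D: (1100/3600)²·(1 − 48/1100)·11.53²/48 = 0.247298
  stratum E: (840/3600)²·(1 − 74/840)·13.79²/74 = 0.127585
V̂(x̄_st) = 0.555995
SE(x̄_st) = √0.555995 = 0.745651

SE(x̄_st) ≈ 0.746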